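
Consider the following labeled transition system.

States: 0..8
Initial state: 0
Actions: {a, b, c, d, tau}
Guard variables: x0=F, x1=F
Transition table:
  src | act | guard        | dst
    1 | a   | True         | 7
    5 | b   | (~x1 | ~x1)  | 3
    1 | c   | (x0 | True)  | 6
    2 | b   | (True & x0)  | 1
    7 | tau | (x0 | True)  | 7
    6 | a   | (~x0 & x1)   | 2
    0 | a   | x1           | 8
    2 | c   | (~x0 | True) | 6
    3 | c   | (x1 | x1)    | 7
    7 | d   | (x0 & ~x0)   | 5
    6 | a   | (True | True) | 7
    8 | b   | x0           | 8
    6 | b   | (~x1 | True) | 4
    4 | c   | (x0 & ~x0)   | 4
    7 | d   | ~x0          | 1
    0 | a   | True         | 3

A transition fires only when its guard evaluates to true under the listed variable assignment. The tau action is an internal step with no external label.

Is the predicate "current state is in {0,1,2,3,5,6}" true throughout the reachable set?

Answer: INVARIANT HOLDS

Analysis:
Inv-set: {0,1,2,3,5,6}
Reachable = {0,3}
  0: ok
  3: ok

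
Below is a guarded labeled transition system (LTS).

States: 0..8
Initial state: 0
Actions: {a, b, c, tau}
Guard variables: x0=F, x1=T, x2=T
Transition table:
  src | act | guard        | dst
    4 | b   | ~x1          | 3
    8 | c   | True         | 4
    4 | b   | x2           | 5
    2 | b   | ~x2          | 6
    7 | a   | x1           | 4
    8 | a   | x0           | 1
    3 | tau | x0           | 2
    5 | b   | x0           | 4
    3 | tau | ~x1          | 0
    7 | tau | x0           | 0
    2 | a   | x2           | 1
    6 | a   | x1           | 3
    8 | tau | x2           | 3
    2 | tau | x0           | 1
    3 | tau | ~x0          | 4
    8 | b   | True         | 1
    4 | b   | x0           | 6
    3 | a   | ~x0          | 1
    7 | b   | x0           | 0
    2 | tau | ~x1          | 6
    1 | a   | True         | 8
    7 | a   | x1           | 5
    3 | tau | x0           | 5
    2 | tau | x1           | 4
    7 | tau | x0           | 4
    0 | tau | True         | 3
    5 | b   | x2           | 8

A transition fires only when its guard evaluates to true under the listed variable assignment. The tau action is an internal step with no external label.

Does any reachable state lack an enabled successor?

Reach set: {0,1,3,4,5,8}
  0: tau→3  [1 out]
  1: a→8  [1 out]
  3: a→1  tau→4  [2 out]
  4: b→5  [1 out]
  5: b→8  [1 out]
  8: b→1  c→4  tau→3  [3 out]

Answer: DEADLOCK-FREE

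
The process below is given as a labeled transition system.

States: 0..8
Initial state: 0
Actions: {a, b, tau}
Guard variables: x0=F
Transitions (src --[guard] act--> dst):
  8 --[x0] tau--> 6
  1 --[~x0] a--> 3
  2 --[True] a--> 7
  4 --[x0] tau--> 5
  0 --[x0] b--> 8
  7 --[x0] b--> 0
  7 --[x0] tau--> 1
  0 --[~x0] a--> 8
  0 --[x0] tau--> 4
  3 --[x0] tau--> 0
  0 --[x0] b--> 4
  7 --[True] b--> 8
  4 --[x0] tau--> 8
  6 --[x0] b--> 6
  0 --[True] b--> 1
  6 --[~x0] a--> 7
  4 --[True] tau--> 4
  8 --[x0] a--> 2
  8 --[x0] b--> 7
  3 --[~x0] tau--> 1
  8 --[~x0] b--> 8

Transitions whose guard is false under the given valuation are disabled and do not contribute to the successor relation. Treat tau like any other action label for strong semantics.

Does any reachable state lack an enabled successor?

Reach set: {0,1,3,8}
  0: a→8  b→1  [2 exit(s)]
  1: a→3  [1 exit(s)]
  3: tau→1  [1 exit(s)]
  8: b→8  [1 exit(s)]

Answer: DEADLOCK-FREE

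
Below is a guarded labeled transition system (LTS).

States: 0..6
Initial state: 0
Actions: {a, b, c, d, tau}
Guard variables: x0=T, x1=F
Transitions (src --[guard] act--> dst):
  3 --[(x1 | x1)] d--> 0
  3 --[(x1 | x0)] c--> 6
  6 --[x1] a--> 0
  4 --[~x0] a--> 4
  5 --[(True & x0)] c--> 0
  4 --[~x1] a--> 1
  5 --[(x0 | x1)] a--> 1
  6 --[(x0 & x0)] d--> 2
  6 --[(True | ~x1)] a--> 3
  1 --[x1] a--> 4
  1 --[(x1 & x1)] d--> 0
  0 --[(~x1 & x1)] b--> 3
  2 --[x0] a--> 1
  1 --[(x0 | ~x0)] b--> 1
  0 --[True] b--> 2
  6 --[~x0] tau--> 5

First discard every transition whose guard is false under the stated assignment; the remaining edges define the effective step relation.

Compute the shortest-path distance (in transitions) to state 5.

Layered search for 5:
  depth 0: {0}
  depth 1: {2}
  depth 2: {1}
5 never appears.

Answer: UNREACHABLE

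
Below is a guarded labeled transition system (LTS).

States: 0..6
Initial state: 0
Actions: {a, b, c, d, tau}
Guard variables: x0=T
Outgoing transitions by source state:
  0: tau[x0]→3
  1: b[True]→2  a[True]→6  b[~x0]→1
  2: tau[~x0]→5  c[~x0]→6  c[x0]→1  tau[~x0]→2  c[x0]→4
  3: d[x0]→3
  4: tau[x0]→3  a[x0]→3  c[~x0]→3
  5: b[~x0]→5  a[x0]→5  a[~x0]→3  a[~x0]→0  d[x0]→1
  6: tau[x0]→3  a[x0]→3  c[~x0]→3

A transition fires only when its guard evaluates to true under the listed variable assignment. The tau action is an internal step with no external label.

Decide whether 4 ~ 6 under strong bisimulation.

Bisimulation quotient by refinement:
  P[0] = {{0,1,2,3,4,5,6}}
  P[1] = {{0},{1},{2},{3},{4,6},{5}}
stable after 2 split(s): 6 block(s)
[4]={4,6}  [6]={4,6}

Answer: BISIMILAR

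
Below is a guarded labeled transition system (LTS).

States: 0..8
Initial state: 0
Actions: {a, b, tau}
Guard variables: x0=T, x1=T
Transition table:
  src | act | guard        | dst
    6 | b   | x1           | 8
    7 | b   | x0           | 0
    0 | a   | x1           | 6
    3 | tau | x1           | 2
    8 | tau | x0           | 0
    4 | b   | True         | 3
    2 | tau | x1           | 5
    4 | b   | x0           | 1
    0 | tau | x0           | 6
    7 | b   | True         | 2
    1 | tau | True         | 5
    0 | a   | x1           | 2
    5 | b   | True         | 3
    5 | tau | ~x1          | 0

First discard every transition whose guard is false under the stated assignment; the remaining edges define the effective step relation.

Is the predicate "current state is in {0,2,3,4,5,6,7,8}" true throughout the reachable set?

Answer: INVARIANT HOLDS

Working:
Safe = {0,2,3,4,5,6,7,8}
Reachable = {0,2,3,5,6,8}
  0: ok
  2: ok
  3: ok
  5: ok
  6: ok
  8: ok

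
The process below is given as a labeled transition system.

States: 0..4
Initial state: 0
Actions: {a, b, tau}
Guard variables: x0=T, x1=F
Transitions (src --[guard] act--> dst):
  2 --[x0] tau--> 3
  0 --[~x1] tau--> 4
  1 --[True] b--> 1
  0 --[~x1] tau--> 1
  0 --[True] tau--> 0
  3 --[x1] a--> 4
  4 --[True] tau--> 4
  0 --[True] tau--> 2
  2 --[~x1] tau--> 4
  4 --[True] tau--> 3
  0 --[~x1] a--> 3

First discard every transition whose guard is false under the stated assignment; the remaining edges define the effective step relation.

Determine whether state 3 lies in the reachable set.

10 transition(s) survive guard evaluation.
depth 0: {0}
depth 1: {1,2,3,4}  cumulative {0,1,2,3,4}
R = {0,1,2,3,4}
Path to 3: a

Answer: REACHABLE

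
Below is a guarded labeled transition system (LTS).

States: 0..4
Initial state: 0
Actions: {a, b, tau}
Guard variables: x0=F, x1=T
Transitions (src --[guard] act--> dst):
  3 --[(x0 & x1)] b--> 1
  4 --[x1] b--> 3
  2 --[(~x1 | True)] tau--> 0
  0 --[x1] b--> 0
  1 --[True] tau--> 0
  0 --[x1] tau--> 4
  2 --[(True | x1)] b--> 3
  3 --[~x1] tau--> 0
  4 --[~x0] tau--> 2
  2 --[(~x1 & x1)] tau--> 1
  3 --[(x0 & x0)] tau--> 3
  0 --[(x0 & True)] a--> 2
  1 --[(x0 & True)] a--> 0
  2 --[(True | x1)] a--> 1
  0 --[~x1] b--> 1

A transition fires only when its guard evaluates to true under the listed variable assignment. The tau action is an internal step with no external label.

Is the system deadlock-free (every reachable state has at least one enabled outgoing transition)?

Answer: DEADLOCK at state 3

Working:
Reach set: {0,1,2,3,4}
  0: b→0  tau→4  [2 exit(s)]
  1: tau→0  [1 exit(s)]
  2: a→1  b→3  tau→0  [3 exit(s)]
  3: ∅  [deadlock]
  4: b→3  tau→2  [2 exit(s)]
witness 3: tau·b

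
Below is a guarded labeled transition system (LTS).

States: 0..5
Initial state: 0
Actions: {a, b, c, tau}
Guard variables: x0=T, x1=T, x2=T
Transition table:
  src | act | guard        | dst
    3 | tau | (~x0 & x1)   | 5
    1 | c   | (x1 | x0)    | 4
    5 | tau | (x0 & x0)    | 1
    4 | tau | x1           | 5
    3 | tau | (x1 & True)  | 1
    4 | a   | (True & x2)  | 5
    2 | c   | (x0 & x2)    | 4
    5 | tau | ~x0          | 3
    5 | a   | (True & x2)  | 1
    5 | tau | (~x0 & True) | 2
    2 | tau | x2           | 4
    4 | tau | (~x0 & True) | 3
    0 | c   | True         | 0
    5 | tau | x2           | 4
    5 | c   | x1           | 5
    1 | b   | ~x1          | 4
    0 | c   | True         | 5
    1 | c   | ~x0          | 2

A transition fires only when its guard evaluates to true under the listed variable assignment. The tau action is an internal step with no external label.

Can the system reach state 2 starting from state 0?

12 transition(s) survive guard evaluation.
Layer 0: {0}
Layer 1: {5}  total {0,5}
Layer 2: {1,4}  total {0,1,4,5}
R = {0,1,4,5}

Answer: UNREACHABLE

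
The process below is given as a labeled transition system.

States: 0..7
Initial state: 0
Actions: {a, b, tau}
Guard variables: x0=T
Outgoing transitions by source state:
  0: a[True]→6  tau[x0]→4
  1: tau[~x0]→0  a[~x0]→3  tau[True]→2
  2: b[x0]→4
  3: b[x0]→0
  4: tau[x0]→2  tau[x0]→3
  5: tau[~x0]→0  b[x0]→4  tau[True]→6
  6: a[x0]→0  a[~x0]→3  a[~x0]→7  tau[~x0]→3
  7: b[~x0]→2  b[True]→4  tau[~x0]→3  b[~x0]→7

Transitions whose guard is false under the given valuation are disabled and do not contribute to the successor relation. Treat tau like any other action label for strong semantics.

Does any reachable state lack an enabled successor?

R = {0,2,3,4,6}
  0: a→6  tau→4  [deg 2]
  2: b→4  [deg 1]
  3: b→0  [deg 1]
  4: tau→2  tau→3  [deg 2]
  6: a→0  [deg 1]

Answer: DEADLOCK-FREE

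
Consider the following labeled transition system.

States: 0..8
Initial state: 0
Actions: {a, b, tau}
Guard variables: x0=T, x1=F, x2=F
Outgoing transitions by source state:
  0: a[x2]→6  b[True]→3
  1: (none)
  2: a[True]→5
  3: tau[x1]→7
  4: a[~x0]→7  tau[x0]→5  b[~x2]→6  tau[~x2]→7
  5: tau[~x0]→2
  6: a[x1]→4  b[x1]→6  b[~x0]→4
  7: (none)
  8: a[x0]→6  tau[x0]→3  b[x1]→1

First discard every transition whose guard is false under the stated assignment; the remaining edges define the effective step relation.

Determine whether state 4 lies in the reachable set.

Answer: UNREACHABLE

Analysis:
Guard filter leaves 7 enabled edge(s).
depth 0: {0}
depth 1: {3}  now seen {0,3}
Reachable = {0,3}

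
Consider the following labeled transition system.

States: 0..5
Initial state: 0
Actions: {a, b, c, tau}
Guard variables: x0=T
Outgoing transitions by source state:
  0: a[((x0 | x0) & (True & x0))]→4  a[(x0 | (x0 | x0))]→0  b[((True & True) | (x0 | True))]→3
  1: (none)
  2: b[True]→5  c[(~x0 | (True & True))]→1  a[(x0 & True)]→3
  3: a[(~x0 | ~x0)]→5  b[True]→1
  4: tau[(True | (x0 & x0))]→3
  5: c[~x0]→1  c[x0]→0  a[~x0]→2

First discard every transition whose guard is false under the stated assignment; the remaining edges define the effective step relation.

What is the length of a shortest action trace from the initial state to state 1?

Answer: 2

Working:
BFS to 1:
  L0 = {0}
  L1 = {3,4}
  L2 = {1}
depth(1)=2, e.g. b·b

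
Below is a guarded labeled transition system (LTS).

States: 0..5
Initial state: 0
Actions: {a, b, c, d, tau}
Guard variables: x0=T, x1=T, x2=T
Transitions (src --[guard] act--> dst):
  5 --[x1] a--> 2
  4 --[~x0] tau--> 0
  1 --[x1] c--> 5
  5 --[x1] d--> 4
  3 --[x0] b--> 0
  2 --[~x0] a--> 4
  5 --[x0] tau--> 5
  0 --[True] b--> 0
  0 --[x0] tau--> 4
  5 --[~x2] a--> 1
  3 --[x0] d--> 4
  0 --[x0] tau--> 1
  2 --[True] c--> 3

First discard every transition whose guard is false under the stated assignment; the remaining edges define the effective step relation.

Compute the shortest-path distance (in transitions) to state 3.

BFS to 3:
  L0 = {0}
  L1 = {1,4}
  L2 = {5}
  L3 = {2}
  L4 = {3}
depth(3)=4, e.g. tau·c·a·c

Answer: 4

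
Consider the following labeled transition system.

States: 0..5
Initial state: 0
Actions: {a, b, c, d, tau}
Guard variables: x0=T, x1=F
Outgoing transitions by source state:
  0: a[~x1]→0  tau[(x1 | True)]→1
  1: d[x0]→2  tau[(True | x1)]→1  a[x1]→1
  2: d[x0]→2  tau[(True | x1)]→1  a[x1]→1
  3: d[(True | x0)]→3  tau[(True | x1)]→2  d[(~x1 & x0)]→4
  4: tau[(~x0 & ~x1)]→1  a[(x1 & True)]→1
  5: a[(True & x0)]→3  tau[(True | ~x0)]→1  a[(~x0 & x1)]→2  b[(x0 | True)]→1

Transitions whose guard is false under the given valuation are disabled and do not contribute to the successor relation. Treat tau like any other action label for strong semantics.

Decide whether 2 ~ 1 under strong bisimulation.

Answer: BISIMILAR

Working:
Bisimulation quotient by refinement:
  π0 = {{0,1,2,3,4,5}}
  π1 = {{0},{1,2,3},{4},{5}}
  π2 = {{0},{1,2},{3},{4},{5}}
Fixed point at round 3; 5 class(es).
2∈{1,2}, 1∈{1,2}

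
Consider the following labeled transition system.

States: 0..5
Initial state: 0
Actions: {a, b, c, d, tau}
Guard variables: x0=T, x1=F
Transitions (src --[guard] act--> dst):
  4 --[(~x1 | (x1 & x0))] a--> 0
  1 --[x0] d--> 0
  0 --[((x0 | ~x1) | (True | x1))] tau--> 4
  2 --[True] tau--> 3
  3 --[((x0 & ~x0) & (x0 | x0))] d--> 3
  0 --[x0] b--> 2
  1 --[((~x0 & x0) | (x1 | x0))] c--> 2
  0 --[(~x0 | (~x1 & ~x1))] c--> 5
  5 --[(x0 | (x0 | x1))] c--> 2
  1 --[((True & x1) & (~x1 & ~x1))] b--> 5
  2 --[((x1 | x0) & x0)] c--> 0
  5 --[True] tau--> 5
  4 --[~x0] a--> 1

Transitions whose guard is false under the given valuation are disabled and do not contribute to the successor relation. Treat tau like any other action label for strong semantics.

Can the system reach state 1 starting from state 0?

Guard filter leaves 10 enabled edge(s).
Layer 0: {0}
Layer 1: {2,4,5}  now seen {0,2,4,5}
Layer 2: {3}  now seen {0,2,3,4,5}
Reach set: {0,2,3,4,5}

Answer: UNREACHABLE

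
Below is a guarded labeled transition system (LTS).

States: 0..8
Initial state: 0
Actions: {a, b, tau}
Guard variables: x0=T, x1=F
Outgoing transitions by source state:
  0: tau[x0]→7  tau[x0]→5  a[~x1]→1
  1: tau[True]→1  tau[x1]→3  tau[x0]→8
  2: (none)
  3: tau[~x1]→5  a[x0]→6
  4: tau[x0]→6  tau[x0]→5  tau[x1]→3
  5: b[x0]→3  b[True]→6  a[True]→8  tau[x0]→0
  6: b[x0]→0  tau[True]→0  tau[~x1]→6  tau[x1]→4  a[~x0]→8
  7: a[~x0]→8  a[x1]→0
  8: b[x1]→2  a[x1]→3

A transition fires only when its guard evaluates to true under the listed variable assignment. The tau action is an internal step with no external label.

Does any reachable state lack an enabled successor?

Answer: DEADLOCK at state 7

Working:
R = {0,1,3,5,6,7,8}
  0: a→1  tau→5  tau→7  [deg 3]
  1: tau→1  tau→8  [deg 2]
  3: a→6  tau→5  [deg 2]
  5: a→8  b→3  b→6  tau→0  [deg 4]
  6: b→0  tau→0  tau→6  [deg 3]
  7: ∅  [deadlock]
  8: ∅  [deadlock]
witness 7: tau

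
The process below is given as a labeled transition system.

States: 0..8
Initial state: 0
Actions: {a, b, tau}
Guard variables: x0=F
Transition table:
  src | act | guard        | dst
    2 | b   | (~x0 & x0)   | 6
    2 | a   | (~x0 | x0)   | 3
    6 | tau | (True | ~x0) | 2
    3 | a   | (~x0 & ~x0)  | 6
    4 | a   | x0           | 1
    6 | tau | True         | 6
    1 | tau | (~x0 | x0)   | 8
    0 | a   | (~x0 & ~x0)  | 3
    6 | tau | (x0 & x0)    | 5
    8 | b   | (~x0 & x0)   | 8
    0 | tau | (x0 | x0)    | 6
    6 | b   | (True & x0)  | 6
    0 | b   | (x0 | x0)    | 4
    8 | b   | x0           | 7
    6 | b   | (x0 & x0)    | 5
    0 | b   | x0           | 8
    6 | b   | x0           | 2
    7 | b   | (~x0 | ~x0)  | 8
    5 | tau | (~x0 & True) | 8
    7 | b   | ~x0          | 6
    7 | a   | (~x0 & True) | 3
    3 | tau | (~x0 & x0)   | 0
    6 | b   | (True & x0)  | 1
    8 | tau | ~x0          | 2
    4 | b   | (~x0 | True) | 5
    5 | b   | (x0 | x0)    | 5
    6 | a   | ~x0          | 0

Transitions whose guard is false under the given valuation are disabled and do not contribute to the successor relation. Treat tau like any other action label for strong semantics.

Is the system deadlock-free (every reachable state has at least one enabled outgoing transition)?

Answer: DEADLOCK-FREE

Analysis:
R = {0,2,3,6}
  0: a→3  [1 out]
  2: a→3  [1 out]
  3: a→6  [1 out]
  6: a→0  tau→2  tau→6  [3 out]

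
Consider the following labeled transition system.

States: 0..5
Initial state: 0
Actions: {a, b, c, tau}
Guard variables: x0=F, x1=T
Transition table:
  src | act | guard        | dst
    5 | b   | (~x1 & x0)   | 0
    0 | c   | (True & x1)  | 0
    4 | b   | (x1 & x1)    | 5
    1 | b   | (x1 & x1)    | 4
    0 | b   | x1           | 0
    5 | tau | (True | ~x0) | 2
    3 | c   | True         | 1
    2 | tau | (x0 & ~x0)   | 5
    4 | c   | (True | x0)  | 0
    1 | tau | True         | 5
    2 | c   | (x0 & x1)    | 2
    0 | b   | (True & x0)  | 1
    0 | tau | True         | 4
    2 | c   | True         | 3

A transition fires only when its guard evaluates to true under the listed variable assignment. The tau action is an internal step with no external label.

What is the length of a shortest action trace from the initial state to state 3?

Layered search for 3:
  L0 = {0}
  L1 = {4}
  L2 = {5}
  L3 = {2}
  L4 = {3}
depth(3)=4, e.g. tau·b·tau·c

Answer: 4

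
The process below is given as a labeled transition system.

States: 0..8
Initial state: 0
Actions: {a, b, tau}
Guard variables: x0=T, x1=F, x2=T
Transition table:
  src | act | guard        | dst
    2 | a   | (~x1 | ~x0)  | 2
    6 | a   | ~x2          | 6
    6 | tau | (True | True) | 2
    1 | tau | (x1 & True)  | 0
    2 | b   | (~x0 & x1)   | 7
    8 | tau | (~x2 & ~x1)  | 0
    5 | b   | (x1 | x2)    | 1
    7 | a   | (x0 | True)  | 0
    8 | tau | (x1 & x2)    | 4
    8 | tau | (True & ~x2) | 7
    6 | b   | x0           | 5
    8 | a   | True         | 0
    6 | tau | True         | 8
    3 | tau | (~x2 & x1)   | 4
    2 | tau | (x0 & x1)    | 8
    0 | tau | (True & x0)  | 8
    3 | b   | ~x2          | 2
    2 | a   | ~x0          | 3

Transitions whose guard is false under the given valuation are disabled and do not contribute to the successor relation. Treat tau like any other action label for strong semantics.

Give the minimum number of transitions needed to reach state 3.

Breadth-first toward 3:
  Layer 0: {0}
  Layer 1: {8}
3 never appears.

Answer: UNREACHABLE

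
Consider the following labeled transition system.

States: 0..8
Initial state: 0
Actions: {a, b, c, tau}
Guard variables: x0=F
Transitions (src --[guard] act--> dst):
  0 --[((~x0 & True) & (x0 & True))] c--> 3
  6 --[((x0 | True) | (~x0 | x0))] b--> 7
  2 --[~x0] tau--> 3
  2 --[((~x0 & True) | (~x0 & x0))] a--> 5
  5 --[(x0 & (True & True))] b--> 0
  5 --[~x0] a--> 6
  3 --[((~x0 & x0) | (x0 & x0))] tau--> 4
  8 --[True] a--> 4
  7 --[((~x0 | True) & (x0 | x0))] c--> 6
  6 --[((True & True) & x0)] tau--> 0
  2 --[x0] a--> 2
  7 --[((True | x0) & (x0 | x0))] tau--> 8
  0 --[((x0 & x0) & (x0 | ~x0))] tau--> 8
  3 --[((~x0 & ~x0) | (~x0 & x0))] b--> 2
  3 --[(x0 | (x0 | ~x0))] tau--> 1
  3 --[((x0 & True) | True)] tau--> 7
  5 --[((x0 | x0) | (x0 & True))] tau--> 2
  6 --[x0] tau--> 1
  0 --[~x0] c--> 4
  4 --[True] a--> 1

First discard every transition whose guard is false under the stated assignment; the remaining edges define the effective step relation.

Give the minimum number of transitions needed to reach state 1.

Breadth-first toward 1:
  depth 0: {0}
  depth 1: {4}
  depth 2: {1}
depth(1)=2, e.g. c·a

Answer: 2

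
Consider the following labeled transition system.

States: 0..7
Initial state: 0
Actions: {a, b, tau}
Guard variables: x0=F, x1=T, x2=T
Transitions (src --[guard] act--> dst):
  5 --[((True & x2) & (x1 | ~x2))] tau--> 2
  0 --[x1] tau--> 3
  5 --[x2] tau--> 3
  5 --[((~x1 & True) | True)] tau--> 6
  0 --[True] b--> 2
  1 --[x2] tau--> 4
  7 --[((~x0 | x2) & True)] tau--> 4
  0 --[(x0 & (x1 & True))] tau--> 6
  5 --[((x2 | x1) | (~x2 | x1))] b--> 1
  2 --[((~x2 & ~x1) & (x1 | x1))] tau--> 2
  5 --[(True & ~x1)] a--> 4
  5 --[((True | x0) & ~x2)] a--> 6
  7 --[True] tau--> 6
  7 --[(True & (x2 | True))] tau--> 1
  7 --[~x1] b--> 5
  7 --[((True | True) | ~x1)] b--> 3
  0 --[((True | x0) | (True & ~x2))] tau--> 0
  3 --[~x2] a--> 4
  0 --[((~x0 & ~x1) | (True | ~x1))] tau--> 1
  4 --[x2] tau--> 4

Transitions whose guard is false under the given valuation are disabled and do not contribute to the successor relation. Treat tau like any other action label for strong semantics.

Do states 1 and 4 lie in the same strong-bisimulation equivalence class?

Compute ~ classes (split until stable):
  round 0: {{0,1,2,3,4,5,6,7}}
  round 1: {{0,5,7},{1,4},{2,3,6}}
  round 2: {{0},{1,4},{2,3,6},{5},{7}}
Fixed point at round 3; 5 class(es).
[1]={1,4}  [4]={1,4}

Answer: BISIMILAR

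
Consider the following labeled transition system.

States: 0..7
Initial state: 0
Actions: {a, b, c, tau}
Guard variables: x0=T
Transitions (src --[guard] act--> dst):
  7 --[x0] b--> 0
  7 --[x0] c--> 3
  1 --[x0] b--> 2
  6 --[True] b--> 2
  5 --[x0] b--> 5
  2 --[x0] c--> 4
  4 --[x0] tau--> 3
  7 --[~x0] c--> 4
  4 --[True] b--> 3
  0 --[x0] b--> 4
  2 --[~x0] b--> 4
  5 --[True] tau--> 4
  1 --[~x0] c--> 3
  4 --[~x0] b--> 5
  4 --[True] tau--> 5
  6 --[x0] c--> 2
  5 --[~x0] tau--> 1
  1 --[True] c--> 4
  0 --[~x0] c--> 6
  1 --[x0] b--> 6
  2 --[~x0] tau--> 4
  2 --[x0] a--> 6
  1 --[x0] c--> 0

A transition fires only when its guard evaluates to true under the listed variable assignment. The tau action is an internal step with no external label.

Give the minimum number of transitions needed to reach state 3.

Answer: 2

Analysis:
BFS to 3:
  depth 0: {0}
  depth 1: {4}
  depth 2: {3,5}
3 enters at depth 2; path b·b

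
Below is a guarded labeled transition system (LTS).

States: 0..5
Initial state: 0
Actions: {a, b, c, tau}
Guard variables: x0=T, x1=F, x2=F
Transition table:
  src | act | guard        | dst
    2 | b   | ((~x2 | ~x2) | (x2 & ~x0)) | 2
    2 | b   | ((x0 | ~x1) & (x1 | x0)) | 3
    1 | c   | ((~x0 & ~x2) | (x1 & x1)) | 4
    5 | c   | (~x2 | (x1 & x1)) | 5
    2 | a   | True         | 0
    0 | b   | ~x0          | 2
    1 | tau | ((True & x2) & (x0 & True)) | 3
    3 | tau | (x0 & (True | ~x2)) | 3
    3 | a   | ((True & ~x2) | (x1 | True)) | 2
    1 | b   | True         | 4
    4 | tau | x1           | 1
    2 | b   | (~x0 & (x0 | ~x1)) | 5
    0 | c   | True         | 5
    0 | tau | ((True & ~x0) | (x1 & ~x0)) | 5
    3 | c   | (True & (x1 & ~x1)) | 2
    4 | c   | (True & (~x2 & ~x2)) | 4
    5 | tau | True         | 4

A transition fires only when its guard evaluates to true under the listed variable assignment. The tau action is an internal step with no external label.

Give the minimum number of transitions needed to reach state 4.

Layered search for 4:
  depth 0: {0}
  depth 1: {5}
  depth 2: {4}
first hit 4 at d=2 via c·tau

Answer: 2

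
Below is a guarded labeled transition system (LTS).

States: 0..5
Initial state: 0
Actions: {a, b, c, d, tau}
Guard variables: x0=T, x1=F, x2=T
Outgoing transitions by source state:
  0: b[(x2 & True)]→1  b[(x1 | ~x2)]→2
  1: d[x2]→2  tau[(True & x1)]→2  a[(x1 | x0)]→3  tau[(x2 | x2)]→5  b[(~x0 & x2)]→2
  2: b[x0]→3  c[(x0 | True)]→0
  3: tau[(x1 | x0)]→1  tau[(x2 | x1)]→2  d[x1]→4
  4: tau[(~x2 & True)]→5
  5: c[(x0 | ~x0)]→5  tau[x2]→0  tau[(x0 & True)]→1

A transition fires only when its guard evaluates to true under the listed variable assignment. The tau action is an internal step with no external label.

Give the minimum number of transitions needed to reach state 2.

Answer: 2

Analysis:
Layered search for 2:
  L0 = {0}
  L1 = {1}
  L2 = {2,3,5}
depth(2)=2, e.g. b·d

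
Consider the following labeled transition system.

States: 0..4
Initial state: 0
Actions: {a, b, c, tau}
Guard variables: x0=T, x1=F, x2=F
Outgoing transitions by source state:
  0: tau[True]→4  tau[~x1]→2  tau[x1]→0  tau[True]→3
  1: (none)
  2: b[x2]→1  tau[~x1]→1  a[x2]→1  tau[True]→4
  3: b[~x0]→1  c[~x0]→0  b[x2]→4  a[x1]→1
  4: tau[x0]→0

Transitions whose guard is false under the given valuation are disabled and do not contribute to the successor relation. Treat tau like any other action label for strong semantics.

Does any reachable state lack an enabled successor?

Answer: DEADLOCK at state 1

Working:
Reachable = {0,1,2,3,4}
  0: tau→2  tau→3  tau→4  [deg 3]
  1: ∅  [deadlock]
  2: tau→1  tau→4  [deg 2]
  3: ∅  [deadlock]
  4: tau→0  [deg 1]
witness 1: tau·tau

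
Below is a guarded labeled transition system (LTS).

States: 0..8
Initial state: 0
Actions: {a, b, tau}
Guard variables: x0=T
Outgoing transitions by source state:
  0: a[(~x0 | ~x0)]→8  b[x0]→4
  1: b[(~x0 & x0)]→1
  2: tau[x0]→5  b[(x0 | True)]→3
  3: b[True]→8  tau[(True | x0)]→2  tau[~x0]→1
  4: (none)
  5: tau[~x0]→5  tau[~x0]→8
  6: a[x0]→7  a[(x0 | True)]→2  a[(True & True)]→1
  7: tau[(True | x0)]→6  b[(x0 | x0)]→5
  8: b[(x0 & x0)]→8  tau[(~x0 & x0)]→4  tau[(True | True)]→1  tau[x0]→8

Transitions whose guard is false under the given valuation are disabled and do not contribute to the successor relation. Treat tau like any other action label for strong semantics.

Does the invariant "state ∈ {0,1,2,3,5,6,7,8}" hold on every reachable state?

Answer: INVARIANT VIOLATED at state 4

Analysis:
Inv-set: {0,1,2,3,5,6,7,8}
Reach set: {0,4}
  0: safe
  4: VIOLATES
counterexample path to 4: b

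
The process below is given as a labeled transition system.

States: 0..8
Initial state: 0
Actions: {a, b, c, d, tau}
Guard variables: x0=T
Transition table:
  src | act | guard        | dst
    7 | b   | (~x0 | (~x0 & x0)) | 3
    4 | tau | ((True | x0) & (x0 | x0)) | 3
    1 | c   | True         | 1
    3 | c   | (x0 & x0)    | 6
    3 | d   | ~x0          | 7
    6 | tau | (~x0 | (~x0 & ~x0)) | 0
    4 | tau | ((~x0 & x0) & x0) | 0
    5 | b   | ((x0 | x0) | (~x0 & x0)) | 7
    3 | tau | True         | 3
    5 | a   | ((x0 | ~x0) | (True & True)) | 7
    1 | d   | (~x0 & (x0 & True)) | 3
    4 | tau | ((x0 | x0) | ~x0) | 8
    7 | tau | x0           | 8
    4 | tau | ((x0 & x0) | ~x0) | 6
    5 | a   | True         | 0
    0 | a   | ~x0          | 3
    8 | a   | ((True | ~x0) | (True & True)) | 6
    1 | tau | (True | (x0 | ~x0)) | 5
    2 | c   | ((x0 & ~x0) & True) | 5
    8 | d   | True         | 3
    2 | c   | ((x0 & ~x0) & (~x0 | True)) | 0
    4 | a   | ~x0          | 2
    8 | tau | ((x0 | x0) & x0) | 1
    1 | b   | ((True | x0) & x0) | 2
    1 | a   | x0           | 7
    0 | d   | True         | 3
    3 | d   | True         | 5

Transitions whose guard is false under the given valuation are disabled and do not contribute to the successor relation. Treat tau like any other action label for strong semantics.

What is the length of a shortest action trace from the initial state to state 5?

Layered search for 5:
  L0 = {0}
  L1 = {3}
  L2 = {5,6}
5 enters at depth 2; path d·d

Answer: 2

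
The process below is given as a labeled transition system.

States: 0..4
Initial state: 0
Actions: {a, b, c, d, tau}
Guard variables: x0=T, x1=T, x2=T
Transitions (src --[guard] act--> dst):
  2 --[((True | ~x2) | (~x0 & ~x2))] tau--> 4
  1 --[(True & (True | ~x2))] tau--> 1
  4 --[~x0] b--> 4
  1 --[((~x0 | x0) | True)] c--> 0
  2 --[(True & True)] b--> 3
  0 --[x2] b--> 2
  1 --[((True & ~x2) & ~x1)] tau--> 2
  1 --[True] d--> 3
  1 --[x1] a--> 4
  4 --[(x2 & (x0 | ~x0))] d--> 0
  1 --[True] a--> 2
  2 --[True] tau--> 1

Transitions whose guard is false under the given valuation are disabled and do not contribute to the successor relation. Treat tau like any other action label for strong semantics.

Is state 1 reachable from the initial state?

10 transition(s) survive guard evaluation.
Layer 0: {0}
Layer 1: {2}  total {0,2}
Layer 2: {1,3,4}  total {0,1,2,3,4}
Reachable = {0,1,2,3,4}
trace reaching 1: b·tau

Answer: REACHABLE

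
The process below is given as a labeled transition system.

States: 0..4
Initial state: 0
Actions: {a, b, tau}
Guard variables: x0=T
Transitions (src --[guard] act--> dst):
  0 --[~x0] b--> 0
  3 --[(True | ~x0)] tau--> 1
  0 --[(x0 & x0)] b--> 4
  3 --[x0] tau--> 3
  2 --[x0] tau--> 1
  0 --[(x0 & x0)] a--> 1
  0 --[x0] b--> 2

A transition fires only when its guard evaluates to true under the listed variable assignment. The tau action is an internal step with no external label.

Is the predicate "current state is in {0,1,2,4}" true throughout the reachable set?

Answer: INVARIANT HOLDS

Working:
Inv-set: {0,1,2,4}
Reach set: {0,1,2,4}
  0: ok
  1: ok
  2: ok
  4: ok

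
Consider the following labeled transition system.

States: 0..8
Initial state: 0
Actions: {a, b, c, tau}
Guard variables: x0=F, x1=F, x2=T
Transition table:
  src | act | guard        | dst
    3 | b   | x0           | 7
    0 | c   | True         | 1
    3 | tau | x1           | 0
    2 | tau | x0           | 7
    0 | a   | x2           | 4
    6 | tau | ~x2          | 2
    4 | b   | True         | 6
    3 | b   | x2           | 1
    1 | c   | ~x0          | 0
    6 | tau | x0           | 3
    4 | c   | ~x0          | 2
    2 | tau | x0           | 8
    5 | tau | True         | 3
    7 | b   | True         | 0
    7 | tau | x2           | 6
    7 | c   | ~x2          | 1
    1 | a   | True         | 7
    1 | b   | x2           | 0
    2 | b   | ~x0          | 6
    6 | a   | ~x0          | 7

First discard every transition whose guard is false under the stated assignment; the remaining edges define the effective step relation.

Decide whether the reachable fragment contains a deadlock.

Reachable = {0,1,2,4,6,7}
  0: a→4  c→1  [2 out]
  1: a→7  b→0  c→0  [3 out]
  2: b→6  [1 out]
  4: b→6  c→2  [2 out]
  6: a→7  [1 out]
  7: b→0  tau→6  [2 out]

Answer: DEADLOCK-FREE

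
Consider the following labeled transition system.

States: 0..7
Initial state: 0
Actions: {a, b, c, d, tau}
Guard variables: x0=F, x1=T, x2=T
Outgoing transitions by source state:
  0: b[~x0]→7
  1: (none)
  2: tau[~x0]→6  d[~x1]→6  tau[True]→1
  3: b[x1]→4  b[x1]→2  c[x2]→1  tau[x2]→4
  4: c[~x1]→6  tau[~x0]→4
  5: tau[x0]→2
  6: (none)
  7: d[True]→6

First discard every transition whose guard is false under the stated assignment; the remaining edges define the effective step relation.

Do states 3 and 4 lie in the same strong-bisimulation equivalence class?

Compute ~ classes (split until stable):
  π0 = {{0,1,2,3,4,5,6,7}}
  π1 = {{0},{1,5,6},{2,4},{3},{7}}
  π2 = {{0},{1,5,6},{2},{3},{4},{7}}
6 equivalence class(es) (converged in 3)
3∈{3}, 4∈{4}

Answer: NOT BISIMILAR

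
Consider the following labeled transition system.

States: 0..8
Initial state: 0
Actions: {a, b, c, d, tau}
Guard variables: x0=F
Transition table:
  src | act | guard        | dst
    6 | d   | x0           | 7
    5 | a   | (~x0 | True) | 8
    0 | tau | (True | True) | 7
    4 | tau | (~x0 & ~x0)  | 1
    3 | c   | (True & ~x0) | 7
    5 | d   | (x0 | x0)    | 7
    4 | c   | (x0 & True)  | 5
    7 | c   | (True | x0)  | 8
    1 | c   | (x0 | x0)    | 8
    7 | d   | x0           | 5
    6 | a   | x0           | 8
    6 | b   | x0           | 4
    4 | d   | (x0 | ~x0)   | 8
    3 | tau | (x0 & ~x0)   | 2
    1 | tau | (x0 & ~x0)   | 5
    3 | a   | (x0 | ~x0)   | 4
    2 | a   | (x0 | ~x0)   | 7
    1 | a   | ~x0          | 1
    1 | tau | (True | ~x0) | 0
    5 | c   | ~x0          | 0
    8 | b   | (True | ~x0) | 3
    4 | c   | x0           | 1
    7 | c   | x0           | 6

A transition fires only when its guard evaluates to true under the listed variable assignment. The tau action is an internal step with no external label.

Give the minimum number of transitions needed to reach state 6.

BFS to 6:
  depth 0: {0}
  depth 1: {7}
  depth 2: {8}
  depth 3: {3}
  depth 4: {4}
  depth 5: {1}
6 never appears.

Answer: UNREACHABLE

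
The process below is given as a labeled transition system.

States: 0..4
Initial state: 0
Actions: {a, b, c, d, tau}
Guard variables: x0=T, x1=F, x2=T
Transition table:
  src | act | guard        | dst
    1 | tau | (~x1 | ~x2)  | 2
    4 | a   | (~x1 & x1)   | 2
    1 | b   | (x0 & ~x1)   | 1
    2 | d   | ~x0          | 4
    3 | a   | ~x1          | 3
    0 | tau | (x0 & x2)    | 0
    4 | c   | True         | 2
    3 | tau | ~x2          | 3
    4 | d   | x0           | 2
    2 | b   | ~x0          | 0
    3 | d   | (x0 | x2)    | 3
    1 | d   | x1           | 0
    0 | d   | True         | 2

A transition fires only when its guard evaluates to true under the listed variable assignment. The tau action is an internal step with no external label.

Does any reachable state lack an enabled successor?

Reach set: {0,2}
  0: d→2  tau→0  [2 exit(s)]
  2: ∅  [no exit]
trace reaching 2: d

Answer: DEADLOCK at state 2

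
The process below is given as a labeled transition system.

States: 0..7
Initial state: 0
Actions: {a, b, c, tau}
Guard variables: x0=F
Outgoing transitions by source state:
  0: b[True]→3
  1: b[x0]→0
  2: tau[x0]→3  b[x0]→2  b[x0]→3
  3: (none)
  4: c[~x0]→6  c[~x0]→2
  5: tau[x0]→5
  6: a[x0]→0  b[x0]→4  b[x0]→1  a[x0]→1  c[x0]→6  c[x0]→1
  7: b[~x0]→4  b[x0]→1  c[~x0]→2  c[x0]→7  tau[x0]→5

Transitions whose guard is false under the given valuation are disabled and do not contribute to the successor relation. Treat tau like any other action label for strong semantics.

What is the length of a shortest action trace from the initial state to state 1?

Answer: UNREACHABLE

Working:
Breadth-first toward 1:
  Layer 0: {0}
  Layer 1: {3}
1 never appears.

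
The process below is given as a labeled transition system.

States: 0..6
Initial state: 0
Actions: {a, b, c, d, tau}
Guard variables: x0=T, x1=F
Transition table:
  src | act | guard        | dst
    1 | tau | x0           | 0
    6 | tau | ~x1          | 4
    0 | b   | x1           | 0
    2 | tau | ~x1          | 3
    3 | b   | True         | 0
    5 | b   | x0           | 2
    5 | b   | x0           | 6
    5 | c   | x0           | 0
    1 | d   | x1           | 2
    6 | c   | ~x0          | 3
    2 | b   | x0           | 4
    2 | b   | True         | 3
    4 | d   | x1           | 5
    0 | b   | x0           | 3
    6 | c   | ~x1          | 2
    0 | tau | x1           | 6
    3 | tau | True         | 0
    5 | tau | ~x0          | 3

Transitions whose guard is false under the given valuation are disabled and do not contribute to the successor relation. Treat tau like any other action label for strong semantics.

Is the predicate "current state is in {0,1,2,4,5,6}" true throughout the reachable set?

Answer: INVARIANT VIOLATED at state 3

Analysis:
Inv-set: {0,1,2,4,5,6}
Reach set: {0,3}
  0: ✓
  3: VIOLATES
witness against invariant: b → 3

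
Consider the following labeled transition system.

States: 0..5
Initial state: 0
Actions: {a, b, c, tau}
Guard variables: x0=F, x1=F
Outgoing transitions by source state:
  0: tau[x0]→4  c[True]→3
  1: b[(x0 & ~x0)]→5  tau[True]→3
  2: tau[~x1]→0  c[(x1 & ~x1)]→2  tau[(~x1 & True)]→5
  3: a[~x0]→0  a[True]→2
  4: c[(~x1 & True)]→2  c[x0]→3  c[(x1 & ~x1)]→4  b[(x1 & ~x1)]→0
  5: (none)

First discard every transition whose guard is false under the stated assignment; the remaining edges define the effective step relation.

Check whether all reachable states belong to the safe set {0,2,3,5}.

Inv-set: {0,2,3,5}
Reach set: {0,2,3,5}
  0: safe
  2: safe
  3: safe
  5: safe

Answer: INVARIANT HOLDS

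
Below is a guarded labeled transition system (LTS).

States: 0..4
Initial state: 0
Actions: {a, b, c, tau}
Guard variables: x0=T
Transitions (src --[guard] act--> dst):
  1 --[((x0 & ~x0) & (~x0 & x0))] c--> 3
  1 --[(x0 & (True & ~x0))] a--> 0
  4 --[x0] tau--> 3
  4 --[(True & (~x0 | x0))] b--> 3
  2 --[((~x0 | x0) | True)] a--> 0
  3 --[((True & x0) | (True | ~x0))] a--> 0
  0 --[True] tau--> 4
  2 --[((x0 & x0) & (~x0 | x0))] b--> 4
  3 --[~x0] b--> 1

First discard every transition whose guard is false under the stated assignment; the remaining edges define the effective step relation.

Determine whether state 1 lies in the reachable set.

Answer: UNREACHABLE

Working:
After dropping false guards: 6 live edges.
L0 = {0}
L1 = {4}  total {0,4}
L2 = {3}  total {0,3,4}
R = {0,3,4}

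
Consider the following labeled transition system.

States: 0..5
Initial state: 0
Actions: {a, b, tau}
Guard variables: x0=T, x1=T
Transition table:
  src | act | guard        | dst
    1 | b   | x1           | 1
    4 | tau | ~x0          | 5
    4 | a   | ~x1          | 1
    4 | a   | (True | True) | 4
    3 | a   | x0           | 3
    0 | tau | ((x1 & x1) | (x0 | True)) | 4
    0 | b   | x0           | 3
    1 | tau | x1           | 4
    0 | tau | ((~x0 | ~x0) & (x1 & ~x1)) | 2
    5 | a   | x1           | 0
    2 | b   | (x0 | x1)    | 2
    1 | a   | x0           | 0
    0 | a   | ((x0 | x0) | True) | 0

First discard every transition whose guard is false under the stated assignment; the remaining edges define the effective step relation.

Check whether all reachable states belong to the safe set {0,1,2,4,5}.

Allowed set {0,1,2,4,5}
Reachable = {0,3,4}
  0: ✓
  3: outside
  4: ✓
witness against invariant: b → 3

Answer: INVARIANT VIOLATED at state 3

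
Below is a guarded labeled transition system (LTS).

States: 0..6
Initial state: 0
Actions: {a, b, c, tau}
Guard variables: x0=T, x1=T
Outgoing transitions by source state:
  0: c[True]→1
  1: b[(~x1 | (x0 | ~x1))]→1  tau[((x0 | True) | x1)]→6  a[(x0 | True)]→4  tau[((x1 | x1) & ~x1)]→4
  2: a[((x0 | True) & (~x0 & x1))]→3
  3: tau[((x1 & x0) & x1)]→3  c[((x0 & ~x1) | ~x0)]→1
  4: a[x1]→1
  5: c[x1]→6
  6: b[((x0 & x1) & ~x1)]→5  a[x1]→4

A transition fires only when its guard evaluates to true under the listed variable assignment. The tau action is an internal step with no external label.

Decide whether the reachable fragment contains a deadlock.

Answer: DEADLOCK-FREE

Working:
Reach set: {0,1,4,6}
  0: c→1  [deg 1]
  1: a→4  b→1  tau→6  [deg 3]
  4: a→1  [deg 1]
  6: a→4  [deg 1]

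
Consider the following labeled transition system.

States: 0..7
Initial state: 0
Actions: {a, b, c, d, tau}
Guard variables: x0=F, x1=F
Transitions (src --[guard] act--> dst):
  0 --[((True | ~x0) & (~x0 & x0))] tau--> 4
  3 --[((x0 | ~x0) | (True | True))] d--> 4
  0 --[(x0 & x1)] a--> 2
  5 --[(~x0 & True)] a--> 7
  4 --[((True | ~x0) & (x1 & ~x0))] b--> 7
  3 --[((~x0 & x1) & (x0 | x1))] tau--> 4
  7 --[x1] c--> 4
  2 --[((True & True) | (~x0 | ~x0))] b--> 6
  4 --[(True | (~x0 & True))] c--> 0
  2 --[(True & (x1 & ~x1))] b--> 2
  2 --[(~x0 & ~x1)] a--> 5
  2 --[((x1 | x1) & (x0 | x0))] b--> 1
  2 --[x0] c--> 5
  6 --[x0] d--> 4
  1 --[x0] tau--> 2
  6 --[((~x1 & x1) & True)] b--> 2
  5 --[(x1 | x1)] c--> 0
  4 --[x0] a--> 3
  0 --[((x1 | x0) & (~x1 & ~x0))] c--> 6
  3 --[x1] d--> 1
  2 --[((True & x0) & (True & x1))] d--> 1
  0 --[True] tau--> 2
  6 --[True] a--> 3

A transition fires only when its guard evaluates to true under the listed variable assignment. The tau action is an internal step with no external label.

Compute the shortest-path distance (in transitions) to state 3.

Answer: 3

Analysis:
BFS to 3:
  depth 0: {0}
  depth 1: {2}
  depth 2: {5,6}
  depth 3: {3,7}
3 enters at depth 3; path tau·b·a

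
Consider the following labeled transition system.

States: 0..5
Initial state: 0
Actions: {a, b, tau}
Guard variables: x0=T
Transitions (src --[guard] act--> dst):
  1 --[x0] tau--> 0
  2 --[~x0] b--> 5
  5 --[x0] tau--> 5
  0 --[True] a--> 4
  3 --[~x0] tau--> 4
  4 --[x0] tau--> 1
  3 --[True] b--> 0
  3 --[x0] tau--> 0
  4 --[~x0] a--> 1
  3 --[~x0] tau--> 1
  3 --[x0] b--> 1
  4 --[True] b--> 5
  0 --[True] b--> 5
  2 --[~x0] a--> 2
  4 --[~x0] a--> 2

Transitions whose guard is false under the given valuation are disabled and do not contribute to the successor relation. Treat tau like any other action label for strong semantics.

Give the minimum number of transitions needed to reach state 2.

BFS to 2:
  L0 = {0}
  L1 = {4,5}
  L2 = {1}
2 never appears.

Answer: UNREACHABLE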